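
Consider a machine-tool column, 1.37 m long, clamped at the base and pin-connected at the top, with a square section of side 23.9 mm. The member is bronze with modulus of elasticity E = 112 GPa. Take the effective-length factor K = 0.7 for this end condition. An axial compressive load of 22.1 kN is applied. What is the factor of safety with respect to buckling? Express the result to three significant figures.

n ≈ 1.48

I = a⁴/12 = 23.9⁴/12 = 2.719×10^4 mm⁴
I = 2.719×10^4 mm⁴ = 2.719×10^-8 m⁴
Effective length L_e = K·L = 0.7 × 1.37 = 0.9590 m
P_cr = π²EI / L_e² = π² × 112×10⁹ × 2.719×10^-8 / 0.9590² = 3.268×10^4 N
Factor of safety n = P_cr / P = 32.681 / 22.1 = 1.48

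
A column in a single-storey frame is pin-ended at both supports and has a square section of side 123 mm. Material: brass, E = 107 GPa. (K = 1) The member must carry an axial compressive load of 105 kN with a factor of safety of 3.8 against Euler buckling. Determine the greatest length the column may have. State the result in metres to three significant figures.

I = a⁴/12 = 123⁴/12 = 1.907×10^7 mm⁴
I = 1.907×10^-5 m⁴
Required critical load P_cr = n·P = 3.8 × 105 = 399.0 kN = 3.990×10^5 N
From P_cr = π²EI/(K·L)²:  L = (1/K)·√(π²EI/P_cr) = (1/1)·√(π²×1.07×10^11×1.907×10^-5/3.990×10^5)
L = 7.11 m

L_max ≈ 7.11 m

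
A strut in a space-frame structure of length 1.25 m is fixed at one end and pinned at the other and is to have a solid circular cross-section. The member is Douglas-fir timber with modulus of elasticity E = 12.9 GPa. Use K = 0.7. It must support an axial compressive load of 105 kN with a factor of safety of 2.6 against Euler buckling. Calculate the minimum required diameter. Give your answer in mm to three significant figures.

d ≈ 76.0 mm

Required P_cr = n·P = 2.6 × 105 = 273.0 kN
L_e = K·L = 0.7 × 1.25 = 0.8750 m
Required I = P_cr·L_e²/(π²E) = 2.730×10^5 × 0.8750² / (π² × 1.29×10^10) = 1.642×10^-6 m⁴
I_req = 1.642×10^6 mm⁴
Solid circle: I = πd⁴/64  ⇒  d = (64I/π)^(1/4) = (64×1.642×10^6/π)^(1/4) = 76.0 mm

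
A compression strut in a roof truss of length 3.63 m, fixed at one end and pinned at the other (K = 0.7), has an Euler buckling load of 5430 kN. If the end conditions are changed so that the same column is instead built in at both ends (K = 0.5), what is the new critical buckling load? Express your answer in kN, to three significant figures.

P_cr ∝ 1/K², so P_cr,new = P_cr,old × (K_old/K_new)² = 5430 × (0.7/0.5)²
= 5430 × 1.960 = 10600 kN

P_cr ≈ 10600 kN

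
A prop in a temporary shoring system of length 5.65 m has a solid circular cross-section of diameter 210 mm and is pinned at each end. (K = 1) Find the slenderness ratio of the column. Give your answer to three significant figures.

I = πd⁴/64 = π×210⁴/64 = 9.547×10^7 mm⁴
A = 3.464×10^4 mm²;  r_min = √(I/A) = √(9.547×10^7/3.464×10^4) = 52.50 mm
L_e = K·L = 1 × 5.65 m = 5.650 m = 5650.0 mm
λ = L_e / r_min = 5650.0 / 52.50 = 108

λ ≈ 108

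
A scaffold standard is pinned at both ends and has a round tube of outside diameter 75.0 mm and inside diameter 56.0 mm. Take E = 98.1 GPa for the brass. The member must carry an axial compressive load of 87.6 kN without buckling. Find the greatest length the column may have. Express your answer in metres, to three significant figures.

d_o = 75.0 mm, d_i = 56.0 mm
I = π(d_o⁴ − d_i⁴)/64 = π(75.0⁴ − 56.00⁴)/64 = 1.070×10^6 mm⁴
I = 1.070×10^-6 m⁴
At the buckling limit P_cr = P = 8.760×10^4 N
From P_cr = π²EI/(K·L)²:  L = (1/K)·√(π²EI/P_cr) = (1/1)·√(π²×9.81×10^10×1.070×10^-6/8.760×10^4)
L = 3.44 m

L_max ≈ 3.44 m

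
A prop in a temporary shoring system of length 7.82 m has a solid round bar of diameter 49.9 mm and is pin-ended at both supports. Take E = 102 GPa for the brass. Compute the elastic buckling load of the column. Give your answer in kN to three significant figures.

I = πd⁴/64 = π×49.9⁴/64 = 3.043×10^5 mm⁴
I = 3.043×10^5 mm⁴ = 3.043×10^-7 m⁴
Effective length L_e = K·L = 1 × 7.82 = 7.820 m
P_cr = π²EI / L_e² = π² × 102×10⁹ × 3.043×10^-7 / 7.820² = 5.010×10^3 N

P_cr ≈ 5.01 kN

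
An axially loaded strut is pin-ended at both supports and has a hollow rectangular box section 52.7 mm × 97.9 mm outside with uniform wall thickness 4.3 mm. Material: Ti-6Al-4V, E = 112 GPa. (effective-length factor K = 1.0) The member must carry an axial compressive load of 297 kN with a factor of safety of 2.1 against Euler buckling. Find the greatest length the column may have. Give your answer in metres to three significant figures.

L_max ≈ 0.993 m

Inner dimensions: h_i = 97.9 − 2×4.3 = 89.30 mm, b_i = 52.7 − 2×4.3 = 44.10 mm
Weak-axis I_min = (h_o·b_o³ − h_i·b_i³)/12 with b_o = 52.7, b_i = 44.10 mm (shorter outer/inner sides).
I_min = (97.9×52.7³ − 89.30×44.10³)/12 = 5.558×10^5 mm⁴
I = 5.558×10^-7 m⁴
Required critical load P_cr = n·P = 2.1 × 297 = 623.7 kN = 6.237×10^5 N
From P_cr = π²EI/(K·L)²:  L = (1/K)·√(π²EI/P_cr) = (1/1)·√(π²×1.12×10^11×5.558×10^-7/6.237×10^5)
L = 0.993 m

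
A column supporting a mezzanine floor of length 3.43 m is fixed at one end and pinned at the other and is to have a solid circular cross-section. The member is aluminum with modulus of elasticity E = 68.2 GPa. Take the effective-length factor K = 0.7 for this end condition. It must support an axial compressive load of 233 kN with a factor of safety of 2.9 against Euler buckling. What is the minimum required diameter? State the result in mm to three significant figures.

d ≈ 104 mm

Required P_cr = n·P = 2.9 × 233 = 675.7 kN
L_e = K·L = 0.7 × 3.43 = 2.401 m
Required I = P_cr·L_e²/(π²E) = 6.757×10^5 × 2.401² / (π² × 6.82×10^10) = 5.787×10^-6 m⁴
I_req = 5.787×10^6 mm⁴
Solid circle: I = πd⁴/64  ⇒  d = (64I/π)^(1/4) = (64×5.787×10^6/π)^(1/4) = 104 mm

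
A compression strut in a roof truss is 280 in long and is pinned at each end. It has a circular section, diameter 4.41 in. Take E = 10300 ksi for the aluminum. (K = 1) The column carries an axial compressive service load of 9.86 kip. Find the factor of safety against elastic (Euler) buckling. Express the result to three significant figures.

n ≈ 2.44

I = πd⁴/64 = π×4.41⁴/64 = 18.57 in⁴
Effective length L_e = K·L = 1 × 280 = 280.0 in
P_cr = π²EI / L_e² = π² × 10300×10³ × 18.57 / 280.0² = 2.407×10^4 lb
Factor of safety n = P_cr / P = 24.074 / 9.86 = 2.44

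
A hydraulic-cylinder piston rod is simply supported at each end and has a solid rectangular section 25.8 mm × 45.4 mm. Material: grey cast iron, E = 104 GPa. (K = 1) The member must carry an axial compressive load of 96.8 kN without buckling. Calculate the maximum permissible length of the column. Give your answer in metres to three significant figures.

L_max ≈ 0.830 m

Buckling occurs about the weak axis: I_min = h·b³/12 with b = 25.8 mm (the shorter side).
I_min = 45.4×25.8³/12 = 6.497×10^4 mm⁴
I = 6.497×10^-8 m⁴
At the buckling limit P_cr = P = 9.680×10^4 N
From P_cr = π²EI/(K·L)²:  L = (1/K)·√(π²EI/P_cr) = (1/1)·√(π²×1.04×10^11×6.497×10^-8/9.680×10^4)
L = 0.830 m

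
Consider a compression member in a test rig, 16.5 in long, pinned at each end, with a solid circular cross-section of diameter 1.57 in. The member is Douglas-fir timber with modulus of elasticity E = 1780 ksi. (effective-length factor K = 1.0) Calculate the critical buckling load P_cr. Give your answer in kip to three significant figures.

I = πd⁴/64 = π×1.57⁴/64 = 0.2982 in⁴
Effective length L_e = K·L = 1 × 16.5 = 16.50 in
P_cr = π²EI / L_e² = π² × 1780×10³ × 0.2982 / 16.50² = 1.925×10^4 lb

P_cr ≈ 19.2 kip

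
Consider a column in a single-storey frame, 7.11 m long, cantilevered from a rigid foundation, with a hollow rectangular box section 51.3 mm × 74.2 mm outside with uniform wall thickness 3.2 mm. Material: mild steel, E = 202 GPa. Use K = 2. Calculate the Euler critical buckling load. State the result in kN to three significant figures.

P_cr ≈ 3.19 kN

Inner dimensions: h_i = 74.2 − 2×3.2 = 67.80 mm, b_i = 51.3 − 2×3.2 = 44.90 mm
Weak-axis I_min = (h_o·b_o³ − h_i·b_i³)/12 with b_o = 51.3, b_i = 44.90 mm (shorter outer/inner sides).
I_min = (74.2×51.3³ − 67.80×44.90³)/12 = 3.234×10^5 mm⁴
I = 3.234×10^5 mm⁴ = 3.234×10^-7 m⁴
Effective length L_e = K·L = 2 × 7.11 = 14.22 m
P_cr = π²EI / L_e² = π² × 202×10⁹ × 3.234×10^-7 / 14.22² = 3.188×10^3 N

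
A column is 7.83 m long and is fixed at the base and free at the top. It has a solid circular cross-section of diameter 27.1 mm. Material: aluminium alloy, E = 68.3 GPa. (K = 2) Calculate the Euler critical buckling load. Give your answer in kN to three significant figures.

P_cr ≈ 0.0728 kN

I = πd⁴/64 = π×27.1⁴/64 = 2.648×10^4 mm⁴
I = 2.648×10^4 mm⁴ = 2.648×10^-8 m⁴
Effective length L_e = K·L = 2 × 7.83 = 15.66 m
P_cr = π²EI / L_e² = π² × 68.3×10⁹ × 2.648×10^-8 / 15.66² = 72.78 N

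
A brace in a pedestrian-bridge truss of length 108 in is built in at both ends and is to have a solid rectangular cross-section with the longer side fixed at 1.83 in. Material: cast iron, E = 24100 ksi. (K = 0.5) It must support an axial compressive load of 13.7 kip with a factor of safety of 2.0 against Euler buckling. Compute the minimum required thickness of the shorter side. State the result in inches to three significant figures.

Required P_cr = n·P = 2.0 × 13.7 = 27.40 kip
L_e = K·L = 0.5 × 108 = 54.00 in
Required I = P_cr·L_e²/(π²E) = 2.740×10^4 × 54.00² / (π² × 2.41×10^7) = 0.3359 in⁴
Rectangle, weak axis: I_min = h·b³/12 with h = 1.83 in fixed  ⇒  b = (12I/h)^(1/3) = 1.30 in

b ≈ 1.30 in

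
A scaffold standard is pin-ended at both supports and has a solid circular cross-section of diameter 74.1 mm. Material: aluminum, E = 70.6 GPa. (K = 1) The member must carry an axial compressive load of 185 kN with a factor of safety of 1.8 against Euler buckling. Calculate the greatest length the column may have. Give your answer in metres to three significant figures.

I = πd⁴/64 = π×74.1⁴/64 = 1.480×10^6 mm⁴
I = 1.480×10^-6 m⁴
Required critical load P_cr = n·P = 1.8 × 185 = 333.0 kN = 3.330×10^5 N
From P_cr = π²EI/(K·L)²:  L = (1/K)·√(π²EI/P_cr) = (1/1)·√(π²×7.06×10^10×1.480×10^-6/3.330×10^5)
L = 1.76 m

L_max ≈ 1.76 m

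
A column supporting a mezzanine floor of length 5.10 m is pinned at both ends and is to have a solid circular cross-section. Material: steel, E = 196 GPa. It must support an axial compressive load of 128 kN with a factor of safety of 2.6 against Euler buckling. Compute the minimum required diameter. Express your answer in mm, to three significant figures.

d ≈ 97.7 mm

Required P_cr = n·P = 2.6 × 128 = 332.8 kN
L_e = K·L = 1 × 5.10 = 5.100 m
Required I = P_cr·L_e²/(π²E) = 3.328×10^5 × 5.100² / (π² × 1.96×10^11) = 4.475×10^-6 m⁴
I_req = 4.475×10^6 mm⁴
Solid circle: I = πd⁴/64  ⇒  d = (64I/π)^(1/4) = (64×4.475×10^6/π)^(1/4) = 97.7 mm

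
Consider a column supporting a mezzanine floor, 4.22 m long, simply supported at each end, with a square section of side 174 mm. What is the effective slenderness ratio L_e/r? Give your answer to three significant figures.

λ ≈ 84.0

For a square r = a/√12 = 174/√12 = 50.23 mm
L_e = K·L = 1 × 4.22 m = 4.220 m = 4220.0 mm
λ = L_e / r_min = 4220.0 / 50.23 = 84.0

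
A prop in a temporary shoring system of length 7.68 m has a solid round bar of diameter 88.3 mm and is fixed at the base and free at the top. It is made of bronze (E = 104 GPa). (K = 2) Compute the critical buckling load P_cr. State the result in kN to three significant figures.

I = πd⁴/64 = π×88.3⁴/64 = 2.984×10^6 mm⁴
I = 2.984×10^6 mm⁴ = 2.984×10^-6 m⁴
Effective length L_e = K·L = 2 × 7.68 = 15.36 m
P_cr = π²EI / L_e² = π² × 104×10⁹ × 2.984×10^-6 / 15.36² = 1.298×10^4 N

P_cr ≈ 13.0 kN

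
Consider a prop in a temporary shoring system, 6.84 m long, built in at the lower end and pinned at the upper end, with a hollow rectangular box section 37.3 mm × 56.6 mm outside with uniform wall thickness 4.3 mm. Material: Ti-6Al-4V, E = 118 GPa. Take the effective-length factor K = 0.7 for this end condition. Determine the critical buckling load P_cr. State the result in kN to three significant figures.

P_cr ≈ 7.63 kN

Inner dimensions: h_i = 56.6 − 2×4.3 = 48.00 mm, b_i = 37.3 − 2×4.3 = 28.70 mm
Weak-axis I_min = (h_o·b_o³ − h_i·b_i³)/12 with b_o = 37.3, b_i = 28.70 mm (shorter outer/inner sides).
I_min = (56.6×37.3³ − 48.00×28.70³)/12 = 1.502×10^5 mm⁴
I = 1.502×10^5 mm⁴ = 1.502×10^-7 m⁴
Effective length L_e = K·L = 0.7 × 6.84 = 4.788 m
P_cr = π²EI / L_e² = π² × 118×10⁹ × 1.502×10^-7 / 4.788² = 7.631×10^3 N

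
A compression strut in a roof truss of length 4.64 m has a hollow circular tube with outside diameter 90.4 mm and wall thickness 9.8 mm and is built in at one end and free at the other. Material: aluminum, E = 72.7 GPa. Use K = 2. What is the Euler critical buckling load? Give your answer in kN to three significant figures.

P_cr ≈ 17.0 kN

Inner diameter d_i = 90.4 − 2×9.8 = 70.80 mm
I = π(d_o⁴ − d_i⁴)/64 = π(90.4⁴ − 70.80⁴)/64 = 2.045×10^6 mm⁴
I = 2.045×10^6 mm⁴ = 2.045×10^-6 m⁴
Effective length L_e = K·L = 2 × 4.64 = 9.280 m
P_cr = π²EI / L_e² = π² × 72.7×10⁹ × 2.045×10^-6 / 9.280² = 1.704×10^4 N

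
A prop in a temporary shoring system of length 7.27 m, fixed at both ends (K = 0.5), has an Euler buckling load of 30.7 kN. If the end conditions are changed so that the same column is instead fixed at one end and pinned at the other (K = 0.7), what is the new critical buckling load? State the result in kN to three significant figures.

P_cr ≈ 15.7 kN

P_cr ∝ 1/K², so P_cr,new = P_cr,old × (K_old/K_new)² = 30.7 × (0.5/0.7)²
= 30.7 × 0.5102 = 15.7 kN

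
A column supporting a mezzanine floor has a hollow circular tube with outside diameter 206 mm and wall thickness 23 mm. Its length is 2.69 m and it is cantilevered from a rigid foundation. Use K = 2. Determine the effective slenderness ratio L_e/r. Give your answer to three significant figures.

Inner diameter d_i = 206 − 2×23 = 160.0 mm
I = π(d_o⁴ − d_i⁴)/64 = π(206⁴ − 160.0⁴)/64 = 5.623×10^7 mm⁴
A = 1.322×10^4 mm²;  r_min = √(I/A) = √(5.623×10^7/1.322×10^4) = 65.21 mm
L_e = K·L = 2 × 2.69 m = 5.380 m = 5380.0 mm
λ = L_e / r_min = 5380.0 / 65.21 = 82.5

λ ≈ 82.5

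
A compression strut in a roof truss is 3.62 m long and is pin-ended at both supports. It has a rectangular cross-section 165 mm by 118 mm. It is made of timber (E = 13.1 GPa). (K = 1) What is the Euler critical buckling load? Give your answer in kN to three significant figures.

P_cr ≈ 223 kN

Buckling occurs about the weak axis: I_min = h·b³/12 with b = 118 mm (the shorter side).
I_min = 165×118³/12 = 2.259×10^7 mm⁴
I = 2.259×10^7 mm⁴ = 2.259×10^-5 m⁴
Effective length L_e = K·L = 1 × 3.62 = 3.620 m
P_cr = π²EI / L_e² = π² × 13.1×10⁹ × 2.259×10^-5 / 3.620² = 2.229×10^5 N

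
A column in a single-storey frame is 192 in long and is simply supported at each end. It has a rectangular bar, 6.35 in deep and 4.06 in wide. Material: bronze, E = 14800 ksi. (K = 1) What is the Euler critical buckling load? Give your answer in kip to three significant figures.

Buckling occurs about the weak axis: I_min = h·b³/12 with b = 4.06 in (the shorter side).
I_min = 6.35×4.06³/12 = 35.41 in⁴
Effective length L_e = K·L = 1 × 192 = 192.0 in
P_cr = π²EI / L_e² = π² × 14800×10³ × 35.41 / 192.0² = 1.403×10^5 lb

P_cr ≈ 140 kip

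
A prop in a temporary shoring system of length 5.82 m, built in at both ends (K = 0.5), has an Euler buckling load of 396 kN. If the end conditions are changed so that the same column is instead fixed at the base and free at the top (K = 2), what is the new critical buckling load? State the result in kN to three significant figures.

P_cr ≈ 24.8 kN

P_cr ∝ 1/K², so P_cr,new = P_cr,old × (K_old/K_new)² = 396 × (0.5/2)²
= 396 × 0.06250 = 24.8 kN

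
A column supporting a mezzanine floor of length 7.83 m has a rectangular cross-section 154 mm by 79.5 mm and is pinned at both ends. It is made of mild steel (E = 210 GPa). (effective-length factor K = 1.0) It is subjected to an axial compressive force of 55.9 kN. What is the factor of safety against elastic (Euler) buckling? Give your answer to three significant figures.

n ≈ 3.90

Buckling occurs about the weak axis: I_min = h·b³/12 with b = 79.5 mm (the shorter side).
I_min = 154×79.5³/12 = 6.448×10^6 mm⁴
I = 6.448×10^6 mm⁴ = 6.448×10^-6 m⁴
Effective length L_e = K·L = 1 × 7.83 = 7.830 m
P_cr = π²EI / L_e² = π² × 210×10⁹ × 6.448×10^-6 / 7.830² = 2.180×10^5 N
Factor of safety n = P_cr / P = 217.99 / 55.9 = 3.90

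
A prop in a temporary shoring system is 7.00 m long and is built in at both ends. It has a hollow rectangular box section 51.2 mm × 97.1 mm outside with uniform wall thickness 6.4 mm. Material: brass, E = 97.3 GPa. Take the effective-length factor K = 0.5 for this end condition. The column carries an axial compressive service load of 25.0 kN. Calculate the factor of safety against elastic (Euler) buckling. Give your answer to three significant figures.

Inner dimensions: h_i = 97.1 − 2×6.4 = 84.30 mm, b_i = 51.2 − 2×6.4 = 38.40 mm
Weak-axis I_min = (h_o·b_o³ − h_i·b_i³)/12 with b_o = 51.2, b_i = 38.40 mm (shorter outer/inner sides).
I_min = (97.1×51.2³ − 84.30×38.40³)/12 = 6.883×10^5 mm⁴
I = 6.883×10^5 mm⁴ = 6.883×10^-7 m⁴
Effective length L_e = K·L = 0.5 × 7.00 = 3.500 m
P_cr = π²EI / L_e² = π² × 97.3×10⁹ × 6.883×10^-7 / 3.500² = 5.396×10^4 N
Factor of safety n = P_cr / P = 53.955 / 25.0 = 2.16

n ≈ 2.16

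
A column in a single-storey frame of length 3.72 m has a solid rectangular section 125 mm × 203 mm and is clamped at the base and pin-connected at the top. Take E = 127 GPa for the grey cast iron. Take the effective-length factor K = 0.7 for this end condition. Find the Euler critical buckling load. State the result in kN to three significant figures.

P_cr ≈ 6110 kN

Buckling occurs about the weak axis: I_min = h·b³/12 with b = 125 mm (the shorter side).
I_min = 203×125³/12 = 3.304×10^7 mm⁴
I = 3.304×10^7 mm⁴ = 3.304×10^-5 m⁴
Effective length L_e = K·L = 0.7 × 3.72 = 2.604 m
P_cr = π²EI / L_e² = π² × 127×10⁹ × 3.304×10^-5 / 2.604² = 6.108×10^6 N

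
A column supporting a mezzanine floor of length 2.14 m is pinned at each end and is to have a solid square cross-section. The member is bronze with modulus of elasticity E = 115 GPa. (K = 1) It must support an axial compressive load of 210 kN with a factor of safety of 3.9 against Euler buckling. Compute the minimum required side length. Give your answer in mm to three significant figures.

a ≈ 79.4 mm

Required P_cr = n·P = 3.9 × 210 = 819.0 kN
L_e = K·L = 1 × 2.14 = 2.140 m
Required I = P_cr·L_e²/(π²E) = 8.190×10^5 × 2.140² / (π² × 1.15×10^11) = 3.305×10^-6 m⁴
I_req = 3.305×10^6 mm⁴
Solid square: I = a⁴/12  ⇒  a = (12I)^(1/4) = (12×3.305×10^6)^(1/4) = 79.4 mm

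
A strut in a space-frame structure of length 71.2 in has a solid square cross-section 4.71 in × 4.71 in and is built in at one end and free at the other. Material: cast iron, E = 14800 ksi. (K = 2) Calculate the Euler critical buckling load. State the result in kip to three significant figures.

P_cr ≈ 295 kip

I = a⁴/12 = 4.71⁴/12 = 41.01 in⁴
Effective length L_e = K·L = 2 × 71.2 = 142.4 in
P_cr = π²EI / L_e² = π² × 14800×10³ × 41.01 / 142.4² = 2.954×10^5 lb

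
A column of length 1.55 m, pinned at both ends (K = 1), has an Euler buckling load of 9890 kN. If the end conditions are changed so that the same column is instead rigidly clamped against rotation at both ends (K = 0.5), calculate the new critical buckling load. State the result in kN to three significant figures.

P_cr ≈ 39600 kN

P_cr ∝ 1/K², so P_cr,new = P_cr,old × (K_old/K_new)² = 9890 × (1/0.5)²
= 9890 × 4.000 = 39600 kN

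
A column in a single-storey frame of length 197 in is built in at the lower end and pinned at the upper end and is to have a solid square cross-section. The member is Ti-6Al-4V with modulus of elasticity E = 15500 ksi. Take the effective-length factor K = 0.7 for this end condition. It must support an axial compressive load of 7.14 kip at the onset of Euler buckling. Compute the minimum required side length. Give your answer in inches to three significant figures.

a ≈ 1.81 in

L_e = K·L = 0.7 × 197 = 137.9 in
Required I = P_cr·L_e²/(π²E) = 7.140×10^3 × 137.9² / (π² × 1.55×10^7) = 0.8876 in⁴
Solid square: I = a⁴/12  ⇒  a = (12I)^(1/4) = (12×0.8876)^(1/4) = 1.81 in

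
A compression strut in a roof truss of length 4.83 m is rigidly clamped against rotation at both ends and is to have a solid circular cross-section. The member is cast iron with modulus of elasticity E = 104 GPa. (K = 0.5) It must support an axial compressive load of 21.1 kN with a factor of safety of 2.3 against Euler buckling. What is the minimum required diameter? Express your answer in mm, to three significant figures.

Required P_cr = n·P = 2.3 × 21.1 = 48.53 kN
L_e = K·L = 0.5 × 4.83 = 2.415 m
Required I = P_cr·L_e²/(π²E) = 4.853×10^4 × 2.415² / (π² × 1.04×10^11) = 2.757×10^-7 m⁴
I_req = 2.757×10^5 mm⁴
Solid circle: I = πd⁴/64  ⇒  d = (64I/π)^(1/4) = (64×2.757×10^5/π)^(1/4) = 48.7 mm

d ≈ 48.7 mm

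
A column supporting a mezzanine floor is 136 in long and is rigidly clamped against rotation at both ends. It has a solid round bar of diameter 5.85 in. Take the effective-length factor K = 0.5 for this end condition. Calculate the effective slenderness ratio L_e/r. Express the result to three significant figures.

For a solid circle r = d/4 = 5.85/4 = 1.462 in
L_e = K·L = 0.5 × 136 = 68.00 in
λ = L_e / r_min = 68.000 / 1.463 = 46.5

λ ≈ 46.5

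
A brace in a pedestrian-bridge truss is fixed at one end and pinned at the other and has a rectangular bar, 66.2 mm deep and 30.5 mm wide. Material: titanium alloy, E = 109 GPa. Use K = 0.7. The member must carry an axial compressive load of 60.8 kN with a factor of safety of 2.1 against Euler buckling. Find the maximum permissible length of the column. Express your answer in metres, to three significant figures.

Buckling occurs about the weak axis: I_min = h·b³/12 with b = 30.5 mm (the shorter side).
I_min = 66.2×30.5³/12 = 1.565×10^5 mm⁴
I = 1.565×10^-7 m⁴
Required critical load P_cr = n·P = 2.1 × 60.8 = 127.7 kN = 1.277×10^5 N
From P_cr = π²EI/(K·L)²:  L = (1/K)·√(π²EI/P_cr) = (1/0.7)·√(π²×1.09×10^11×1.565×10^-7/1.277×10^5)
L = 1.64 m

L_max ≈ 1.64 m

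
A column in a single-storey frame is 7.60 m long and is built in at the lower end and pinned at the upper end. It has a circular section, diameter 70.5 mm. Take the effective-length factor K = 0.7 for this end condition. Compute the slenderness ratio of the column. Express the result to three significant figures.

λ ≈ 302

For a solid circle r = d/4 = 70.5/4 = 17.62 mm
L_e = K·L = 0.7 × 7.60 m = 5.320 m = 5320.0 mm
λ = L_e / r_min = 5320.0 / 17.62 = 302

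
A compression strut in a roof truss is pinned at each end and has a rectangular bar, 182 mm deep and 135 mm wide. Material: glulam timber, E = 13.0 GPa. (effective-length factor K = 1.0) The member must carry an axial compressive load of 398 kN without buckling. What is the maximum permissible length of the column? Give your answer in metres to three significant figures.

Buckling occurs about the weak axis: I_min = h·b³/12 with b = 135 mm (the shorter side).
I_min = 182×135³/12 = 3.732×10^7 mm⁴
I = 3.732×10^-5 m⁴
At the buckling limit P_cr = P = 3.980×10^5 N
From P_cr = π²EI/(K·L)²:  L = (1/K)·√(π²EI/P_cr) = (1/1)·√(π²×1.30×10^10×3.732×10^-5/3.980×10^5)
L = 3.47 m

L_max ≈ 3.47 m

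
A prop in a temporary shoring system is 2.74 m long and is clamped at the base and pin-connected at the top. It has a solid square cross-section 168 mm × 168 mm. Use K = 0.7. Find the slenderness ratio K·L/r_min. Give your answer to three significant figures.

I = a⁴/12 = 168⁴/12 = 6.638×10^7 mm⁴
A = 2.822×10^4 mm²;  r_min = √(I/A) = √(6.638×10^7/2.822×10^4) = 48.50 mm
L_e = K·L = 0.7 × 2.74 m = 1.918 m = 1918.0 mm
λ = L_e / r_min = 1918.0 / 48.50 = 39.5

λ ≈ 39.5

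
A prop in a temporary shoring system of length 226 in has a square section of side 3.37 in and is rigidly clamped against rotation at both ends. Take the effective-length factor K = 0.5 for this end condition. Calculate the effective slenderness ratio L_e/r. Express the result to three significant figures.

λ ≈ 116

For a square r = a/√12 = 3.37/√12 = 0.9728 in
L_e = K·L = 0.5 × 226 = 113.0 in
λ = L_e / r_min = 113.00 / 0.9728 = 116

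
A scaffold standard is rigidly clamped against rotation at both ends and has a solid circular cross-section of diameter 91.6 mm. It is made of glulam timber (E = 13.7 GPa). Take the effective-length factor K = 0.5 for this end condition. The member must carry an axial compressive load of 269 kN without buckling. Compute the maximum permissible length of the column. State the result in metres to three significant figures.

I = πd⁴/64 = π×91.6⁴/64 = 3.456×10^6 mm⁴
I = 3.456×10^-6 m⁴
At the buckling limit P_cr = P = 2.690×10^5 N
From P_cr = π²EI/(K·L)²:  L = (1/K)·√(π²EI/P_cr) = (1/0.5)·√(π²×1.37×10^10×3.456×10^-6/2.690×10^5)
L = 2.64 m

L_max ≈ 2.64 m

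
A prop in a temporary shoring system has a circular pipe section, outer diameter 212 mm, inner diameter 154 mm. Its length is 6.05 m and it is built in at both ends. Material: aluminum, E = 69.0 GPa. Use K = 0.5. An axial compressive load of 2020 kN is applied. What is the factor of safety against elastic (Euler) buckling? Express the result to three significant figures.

d_o = 212 mm, d_i = 154 mm
I = π(d_o⁴ − d_i⁴)/64 = π(212⁴ − 154.0⁴)/64 = 7.155×10^7 mm⁴
I = 7.155×10^7 mm⁴ = 7.155×10^-5 m⁴
Effective length L_e = K·L = 0.5 × 6.05 = 3.025 m
P_cr = π²EI / L_e² = π² × 69.0×10⁹ × 7.155×10^-5 / 3.025² = 5.325×10^6 N
Factor of safety n = P_cr / P = 5324.5 / 2020 = 2.64

n ≈ 2.64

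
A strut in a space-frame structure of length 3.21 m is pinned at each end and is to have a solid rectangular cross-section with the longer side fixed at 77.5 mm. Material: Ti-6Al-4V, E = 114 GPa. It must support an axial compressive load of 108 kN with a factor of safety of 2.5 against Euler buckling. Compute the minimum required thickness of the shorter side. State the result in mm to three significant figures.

b ≈ 72.6 mm

Required P_cr = n·P = 2.5 × 108 = 270.0 kN
L_e = K·L = 1 × 3.21 = 3.210 m
Required I = P_cr·L_e²/(π²E) = 2.700×10^5 × 3.210² / (π² × 1.14×10^11) = 2.473×10^-6 m⁴
I_req = 2.473×10^6 mm⁴
Rectangle, weak axis: I_min = h·b³/12 with h = 77.5 mm fixed  ⇒  b = (12I/h)^(1/3) = 72.6 mm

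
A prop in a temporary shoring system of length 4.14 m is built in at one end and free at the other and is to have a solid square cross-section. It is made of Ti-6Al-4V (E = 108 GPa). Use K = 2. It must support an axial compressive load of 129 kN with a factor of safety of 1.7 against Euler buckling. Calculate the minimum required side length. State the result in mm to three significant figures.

a ≈ 114 mm

Required P_cr = n·P = 1.7 × 129 = 219.3 kN
L_e = K·L = 2 × 4.14 = 8.280 m
Required I = P_cr·L_e²/(π²E) = 2.193×10^5 × 8.280² / (π² × 1.08×10^11) = 1.411×10^-5 m⁴
I_req = 1.411×10^7 mm⁴
Solid square: I = a⁴/12  ⇒  a = (12I)^(1/4) = (12×1.411×10^7)^(1/4) = 114 mm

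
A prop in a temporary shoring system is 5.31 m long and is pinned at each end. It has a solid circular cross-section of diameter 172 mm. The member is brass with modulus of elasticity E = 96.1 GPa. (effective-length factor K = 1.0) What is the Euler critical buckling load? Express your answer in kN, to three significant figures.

I = πd⁴/64 = π×172⁴/64 = 4.296×10^7 mm⁴
I = 4.296×10^7 mm⁴ = 4.296×10^-5 m⁴
Effective length L_e = K·L = 1 × 5.31 = 5.310 m
P_cr = π²EI / L_e² = π² × 96.1×10⁹ × 4.296×10^-5 / 5.310² = 1.445×10^6 N

P_cr ≈ 1450 kN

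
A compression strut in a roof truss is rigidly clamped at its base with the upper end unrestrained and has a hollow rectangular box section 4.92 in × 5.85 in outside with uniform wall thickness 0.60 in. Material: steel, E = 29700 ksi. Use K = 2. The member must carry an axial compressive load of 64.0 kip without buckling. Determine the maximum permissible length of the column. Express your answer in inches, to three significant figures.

L_max ≈ 209 in

Inner dimensions: h_i = 5.85 − 2×0.60 = 4.650 in, b_i = 4.92 − 2×0.60 = 3.720 in
Weak-axis I_min = (h_o·b_o³ − h_i·b_i³)/12 with b_o = 4.92, b_i = 3.720 in (shorter outer/inner sides).
I_min = (5.85×4.92³ − 4.650×3.720³)/12 = 38.11 in⁴
At the buckling limit P_cr = P = 6.400×10^4 lb
From P_cr = π²EI/(K·L)²:  L = (1/K)·√(π²EI/P_cr) = (1/2)·√(π²×2.97×10^7×38.11/6.400×10^4)
L = 209 in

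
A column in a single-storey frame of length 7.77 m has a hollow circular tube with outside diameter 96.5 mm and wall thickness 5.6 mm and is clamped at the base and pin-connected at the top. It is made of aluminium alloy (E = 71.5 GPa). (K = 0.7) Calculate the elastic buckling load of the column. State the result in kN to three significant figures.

Inner diameter d_i = 96.5 − 2×5.6 = 85.30 mm
I = π(d_o⁴ − d_i⁴)/64 = π(96.5⁴ − 85.30⁴)/64 = 1.658×10^6 mm⁴
I = 1.658×10^6 mm⁴ = 1.658×10^-6 m⁴
Effective length L_e = K·L = 0.7 × 7.77 = 5.439 m
P_cr = π²EI / L_e² = π² × 71.5×10⁹ × 1.658×10^-6 / 5.439² = 3.955×10^4 N

P_cr ≈ 39.6 kN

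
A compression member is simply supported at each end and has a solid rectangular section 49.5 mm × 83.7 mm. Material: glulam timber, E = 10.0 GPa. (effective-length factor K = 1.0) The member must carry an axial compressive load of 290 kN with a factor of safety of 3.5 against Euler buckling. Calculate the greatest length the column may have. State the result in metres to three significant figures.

Buckling occurs about the weak axis: I_min = h·b³/12 with b = 49.5 mm (the shorter side).
I_min = 83.7×49.5³/12 = 8.460×10^5 mm⁴
I = 8.460×10^-7 m⁴
Required critical load P_cr = n·P = 3.5 × 290 = 1015 kN = 1.015×10^6 N
From P_cr = π²EI/(K·L)²:  L = (1/K)·√(π²EI/P_cr) = (1/1)·√(π²×1.00×10^10×8.460×10^-7/1.015×10^6)
L = 0.287 m

L_max ≈ 0.287 m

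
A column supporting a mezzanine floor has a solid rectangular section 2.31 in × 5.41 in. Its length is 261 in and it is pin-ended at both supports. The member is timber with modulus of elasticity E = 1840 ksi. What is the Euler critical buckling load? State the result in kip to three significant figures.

P_cr ≈ 1.48 kip

Buckling occurs about the weak axis: I_min = h·b³/12 with b = 2.31 in (the shorter side).
I_min = 5.41×2.31³/12 = 5.557 in⁴
Effective length L_e = K·L = 1 × 261 = 261.0 in
P_cr = π²EI / L_e² = π² × 1840×10³ × 5.557 / 261.0² = 1.481×10^3 lb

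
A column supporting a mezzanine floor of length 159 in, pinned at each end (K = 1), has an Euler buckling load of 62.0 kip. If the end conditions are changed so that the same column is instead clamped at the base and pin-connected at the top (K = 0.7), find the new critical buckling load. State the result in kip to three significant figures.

P_cr ≈ 127 kip

P_cr ∝ 1/K², so P_cr,new = P_cr,old × (K_old/K_new)² = 62.0 × (1/0.7)²
= 62.0 × 2.041 = 127 kip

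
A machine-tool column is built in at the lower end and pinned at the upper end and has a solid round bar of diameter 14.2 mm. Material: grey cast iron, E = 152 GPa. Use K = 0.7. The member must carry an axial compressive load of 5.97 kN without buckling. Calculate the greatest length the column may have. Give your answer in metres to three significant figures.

L_max ≈ 1.01 m

I = πd⁴/64 = π×14.2⁴/64 = 1.996×10^3 mm⁴
I = 1.996×10^-9 m⁴
At the buckling limit P_cr = P = 5.970×10^3 N
From P_cr = π²EI/(K·L)²:  L = (1/K)·√(π²EI/P_cr) = (1/0.7)·√(π²×1.52×10^11×1.996×10^-9/5.970×10^3)
L = 1.01 m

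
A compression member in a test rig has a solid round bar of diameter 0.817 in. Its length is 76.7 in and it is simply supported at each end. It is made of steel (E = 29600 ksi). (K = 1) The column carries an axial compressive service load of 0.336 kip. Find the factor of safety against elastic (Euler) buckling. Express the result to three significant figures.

n ≈ 3.23

I = πd⁴/64 = π×0.817⁴/64 = 2.187×10^-2 in⁴
Effective length L_e = K·L = 1 × 76.7 = 76.70 in
P_cr = π²EI / L_e² = π² × 29600×10³ × 2.187×10^-2 / 76.70² = 1.086×10^3 lb
Factor of safety n = P_cr / P = 1.0861 / 0.336 = 3.23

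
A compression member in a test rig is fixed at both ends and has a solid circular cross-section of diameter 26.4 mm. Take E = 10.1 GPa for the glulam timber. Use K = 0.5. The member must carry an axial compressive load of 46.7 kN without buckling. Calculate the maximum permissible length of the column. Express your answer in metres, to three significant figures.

I = πd⁴/64 = π×26.4⁴/64 = 2.384×10^4 mm⁴
I = 2.384×10^-8 m⁴
At the buckling limit P_cr = P = 4.670×10^4 N
From P_cr = π²EI/(K·L)²:  L = (1/K)·√(π²EI/P_cr) = (1/0.5)·√(π²×1.01×10^10×2.384×10^-8/4.670×10^4)
L = 0.451 m

L_max ≈ 0.451 m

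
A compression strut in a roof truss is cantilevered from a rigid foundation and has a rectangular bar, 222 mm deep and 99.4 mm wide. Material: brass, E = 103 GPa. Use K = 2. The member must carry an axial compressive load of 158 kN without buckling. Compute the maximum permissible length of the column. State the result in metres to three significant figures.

Buckling occurs about the weak axis: I_min = h·b³/12 with b = 99.4 mm (the shorter side).
I_min = 222×99.4³/12 = 1.817×10^7 mm⁴
I = 1.817×10^-5 m⁴
At the buckling limit P_cr = P = 1.580×10^5 N
From P_cr = π²EI/(K·L)²:  L = (1/K)·√(π²EI/P_cr) = (1/2)·√(π²×1.03×10^11×1.817×10^-5/1.580×10^5)
L = 5.41 m

L_max ≈ 5.41 m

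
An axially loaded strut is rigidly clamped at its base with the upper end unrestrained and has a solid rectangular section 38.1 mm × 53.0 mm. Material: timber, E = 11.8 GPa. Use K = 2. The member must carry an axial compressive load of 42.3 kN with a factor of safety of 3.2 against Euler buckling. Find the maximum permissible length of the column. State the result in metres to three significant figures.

L_max ≈ 0.229 m

Buckling occurs about the weak axis: I_min = h·b³/12 with b = 38.1 mm (the shorter side).
I_min = 53.0×38.1³/12 = 2.443×10^5 mm⁴
I = 2.443×10^-7 m⁴
Required critical load P_cr = n·P = 3.2 × 42.3 = 135.4 kN = 1.354×10^5 N
From P_cr = π²EI/(K·L)²:  L = (1/K)·√(π²EI/P_cr) = (1/2)·√(π²×1.18×10^10×2.443×10^-7/1.354×10^5)
L = 0.229 m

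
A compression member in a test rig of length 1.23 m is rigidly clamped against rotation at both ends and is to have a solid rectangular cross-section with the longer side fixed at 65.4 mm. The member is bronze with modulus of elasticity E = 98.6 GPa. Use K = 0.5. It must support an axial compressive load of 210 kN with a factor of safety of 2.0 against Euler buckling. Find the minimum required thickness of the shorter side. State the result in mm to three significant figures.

b ≈ 31.1 mm

Required P_cr = n·P = 2.0 × 210 = 420.0 kN
L_e = K·L = 0.5 × 1.23 = 0.6150 m
Required I = P_cr·L_e²/(π²E) = 4.200×10^5 × 0.6150² / (π² × 9.86×10^10) = 1.632×10^-7 m⁴
I_req = 1.632×10^5 mm⁴
Rectangle, weak axis: I_min = h·b³/12 with h = 65.4 mm fixed  ⇒  b = (12I/h)^(1/3) = 31.1 mm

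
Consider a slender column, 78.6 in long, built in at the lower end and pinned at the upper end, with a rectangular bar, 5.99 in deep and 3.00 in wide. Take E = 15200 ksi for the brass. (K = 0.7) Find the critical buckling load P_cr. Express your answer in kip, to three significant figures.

P_cr ≈ 668 kip

Buckling occurs about the weak axis: I_min = h·b³/12 with b = 3.00 in (the shorter side).
I_min = 5.99×3.00³/12 = 13.48 in⁴
Effective length L_e = K·L = 0.7 × 78.6 = 55.02 in
P_cr = π²EI / L_e² = π² × 15200×10³ × 13.48 / 55.02² = 6.679×10^5 lb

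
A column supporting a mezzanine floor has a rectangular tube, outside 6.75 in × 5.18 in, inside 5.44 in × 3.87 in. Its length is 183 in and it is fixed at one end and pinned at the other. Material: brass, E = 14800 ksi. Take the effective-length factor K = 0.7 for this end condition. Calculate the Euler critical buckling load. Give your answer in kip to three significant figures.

Weak-axis I_min = (h_o·b_o³ − h_i·b_i³)/12 with b_o = 5.18, b_i = 3.870 in (shorter outer/inner sides).
I_min = (6.75×5.18³ − 5.440×3.870³)/12 = 51.91 in⁴
Effective length L_e = K·L = 0.7 × 183 = 128.1 in
P_cr = π²EI / L_e² = π² × 14800×10³ × 51.91 / 128.1² = 4.621×10^5 lb

P_cr ≈ 462 kip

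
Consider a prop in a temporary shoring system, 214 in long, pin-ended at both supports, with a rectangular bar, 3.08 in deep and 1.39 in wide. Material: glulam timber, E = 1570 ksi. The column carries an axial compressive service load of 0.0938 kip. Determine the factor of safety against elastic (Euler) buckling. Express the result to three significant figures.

n ≈ 2.49

Buckling occurs about the weak axis: I_min = h·b³/12 with b = 1.39 in (the shorter side).
I_min = 3.08×1.39³/12 = 0.6893 in⁴
Effective length L_e = K·L = 1 × 214 = 214.0 in
P_cr = π²EI / L_e² = π² × 1570×10³ × 0.6893 / 214.0² = 233.2 lb
Factor of safety n = P_cr / P = 0.23323 / 0.0938 = 2.49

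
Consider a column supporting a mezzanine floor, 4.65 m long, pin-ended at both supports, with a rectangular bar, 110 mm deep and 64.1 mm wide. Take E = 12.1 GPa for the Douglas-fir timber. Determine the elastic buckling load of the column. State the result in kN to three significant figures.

Buckling occurs about the weak axis: I_min = h·b³/12 with b = 64.1 mm (the shorter side).
I_min = 110×64.1³/12 = 2.414×10^6 mm⁴
I = 2.414×10^6 mm⁴ = 2.414×10^-6 m⁴
Effective length L_e = K·L = 1 × 4.65 = 4.650 m
P_cr = π²EI / L_e² = π² × 12.1×10⁹ × 2.414×10^-6 / 4.650² = 1.333×10^4 N

P_cr ≈ 13.3 kN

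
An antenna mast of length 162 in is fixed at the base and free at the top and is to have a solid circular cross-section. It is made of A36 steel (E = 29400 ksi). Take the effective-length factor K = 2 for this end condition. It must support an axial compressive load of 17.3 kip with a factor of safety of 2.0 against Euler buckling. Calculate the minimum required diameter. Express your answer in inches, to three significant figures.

Required P_cr = n·P = 2.0 × 17.3 = 34.60 kip
L_e = K·L = 2 × 162 = 324.0 in
Required I = P_cr·L_e²/(π²E) = 3.460×10^4 × 324.0² / (π² × 2.94×10^7) = 12.52 in⁴
Solid circle: I = πd⁴/64  ⇒  d = (64I/π)^(1/4) = (64×12.52/π)^(1/4) = 4.00 in

d ≈ 4.00 in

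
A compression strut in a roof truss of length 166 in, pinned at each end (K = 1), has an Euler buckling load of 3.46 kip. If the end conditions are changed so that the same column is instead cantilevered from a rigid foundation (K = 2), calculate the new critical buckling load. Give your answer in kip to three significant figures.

P_cr ∝ 1/K², so P_cr,new = P_cr,old × (K_old/K_new)² = 3.46 × (1/2)²
= 3.46 × 0.2500 = 0.865 kip

P_cr ≈ 0.865 kip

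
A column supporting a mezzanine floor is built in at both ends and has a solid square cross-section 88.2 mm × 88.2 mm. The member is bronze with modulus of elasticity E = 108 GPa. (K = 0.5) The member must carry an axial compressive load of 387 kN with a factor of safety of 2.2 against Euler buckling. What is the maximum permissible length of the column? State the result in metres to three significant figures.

I = a⁴/12 = 88.2⁴/12 = 5.043×10^6 mm⁴
I = 5.043×10^-6 m⁴
Required critical load P_cr = n·P = 2.2 × 387 = 851.4 kN = 8.514×10^5 N
From P_cr = π²EI/(K·L)²:  L = (1/K)·√(π²EI/P_cr) = (1/0.5)·√(π²×1.08×10^11×5.043×10^-6/8.514×10^5)
L = 5.03 m

L_max ≈ 5.03 m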